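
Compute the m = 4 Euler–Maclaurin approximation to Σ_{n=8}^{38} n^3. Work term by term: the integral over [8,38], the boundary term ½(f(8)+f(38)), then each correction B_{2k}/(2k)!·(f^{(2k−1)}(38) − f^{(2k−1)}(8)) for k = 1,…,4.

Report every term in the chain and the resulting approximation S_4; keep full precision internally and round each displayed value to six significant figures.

∫_8^38 x^3 dx evaluates to 520260.
½[f(8) + f(38)] = ½[512.000 + 54872.0] = 27692.0.
Running total after boundary: 547952.
Order-1 term: 1/12 · (4332.00 − 192.000) = 345.000.
After k=1: 548297.
Order-2 term: −1/720 · (6.00000 − 6.00000) = 0.00000.
After k=2: 548297.
Order-3 term: 1/30240 · (0.00000 − 0.00000) = 0.00000.
After k=3: 548297.
Order-4 term: −1/1209600 · (0.00000 − 0.00000) = 0.00000.

S_4 ≈ 548297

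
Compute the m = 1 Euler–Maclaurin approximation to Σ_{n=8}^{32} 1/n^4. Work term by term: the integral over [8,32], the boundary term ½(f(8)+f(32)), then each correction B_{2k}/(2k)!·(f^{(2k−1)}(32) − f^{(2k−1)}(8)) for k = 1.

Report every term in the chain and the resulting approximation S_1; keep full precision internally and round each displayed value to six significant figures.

S_1 ≈ 0.000773579

Integral: ∫_8^32 1/x^4 dx = 0.000640869.
Boundary: ½(f(8) + f(32)) = ½(0.000244141 + 9.53674e-07) = 0.000122547.
Running total after boundary: 0.000763416.
Order-1 term: 1/12 · (-1.19209e-07 − (-0.000122070)) = 1.01626e-05.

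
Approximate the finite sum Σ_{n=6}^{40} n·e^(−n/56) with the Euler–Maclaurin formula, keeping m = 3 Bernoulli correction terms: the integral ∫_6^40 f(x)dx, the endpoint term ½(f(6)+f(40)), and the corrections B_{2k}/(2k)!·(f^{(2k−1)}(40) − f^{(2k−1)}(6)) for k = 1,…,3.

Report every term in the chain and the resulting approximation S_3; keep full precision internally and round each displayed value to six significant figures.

The integral term ∫_6^40 x·e^(−x/56) dx = 487.460.
Endpoint term: (f(6) + f(40))/2 = (5.39038 + 19.5817)/2 = 12.4860.
Integral + boundary = 499.946.
k=1: B_{2}/(2)! × [f^{(1)}(40) − f^{(1)}(6)] = 1/12 × (0.139869 − 0.802140) = -0.0551893.
Partial sum through k=1: 499.890.
k=2: B_{4}/(4)! × [f^{(3)}(40) − f^{(3)}(6)] = −1/720 × (0.000356809 − 0.000828742) = 6.55463e-07.
Partial sum through k=2: 499.890.
k=3: B_{6}/(6)! × [f^{(5)}(40) − f^{(5)}(6)] = 1/30240 × (2.13334e-07 − 4.46971e-07) = -7.72606e-12.

S_3 ≈ 499.890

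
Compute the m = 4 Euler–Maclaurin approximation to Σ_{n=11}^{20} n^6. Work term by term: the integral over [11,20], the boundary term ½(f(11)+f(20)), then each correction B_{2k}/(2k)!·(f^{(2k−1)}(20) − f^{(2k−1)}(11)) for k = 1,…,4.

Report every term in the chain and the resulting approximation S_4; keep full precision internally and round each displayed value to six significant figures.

S_4 ≈ 2.14477e+08

Integral: ∫_11^20 x^6 dx = 1.80073e+08.
Boundary: ½(f(11) + f(20)) = ½(1.77156e+06 + 6.40000e+07) = 3.28858e+07.
Integral + boundary = 2.12959e+08.
Correction k=1: B_{2}/2! · (f^{(1)}(20) − f^{(1)}(11)) = 1/12 · (1.92000e+07 − 966306) = 1.51947e+06.
Partial sum through k=1: 2.14479e+08.
Correction k=2: B_{4}/4! · (f^{(3)}(20) − f^{(3)}(11)) = −1/720 · (960000 − 159720) = -1111.50.
Partial sum through k=2: 2.14477e+08.
Correction k=3: B_{6}/6! · (f^{(5)}(20) − f^{(5)}(11)) = 1/30240 · (14400.0 − 7920.00) = 0.214286.
Partial sum through k=3: 2.14477e+08.
Correction k=4: B_{8}/8! · (f^{(7)}(20) − f^{(7)}(11)) = −1/1209600 · (0.00000 − 0.00000) = 0.00000.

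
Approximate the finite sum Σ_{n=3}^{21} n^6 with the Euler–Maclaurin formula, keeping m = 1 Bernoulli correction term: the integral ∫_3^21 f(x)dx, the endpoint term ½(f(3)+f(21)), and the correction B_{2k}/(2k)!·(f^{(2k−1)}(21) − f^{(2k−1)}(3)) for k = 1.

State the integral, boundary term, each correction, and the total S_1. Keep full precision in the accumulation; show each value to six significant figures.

The integral term ∫_3^21 x^6 dx = 2.57298e+08.
Boundary: ½(f(3) + f(21)) = ½(729.000 + 8.57661e+07) = 4.28834e+07.
Integral + boundary = 3.00181e+08.
Correction k=1: B_{2}/2! · (f^{(1)}(21) − f^{(1)}(3)) = 1/12 · (2.45046e+07 − 1458.00) = 2.04193e+06.

S_1 ≈ 3.02223e+08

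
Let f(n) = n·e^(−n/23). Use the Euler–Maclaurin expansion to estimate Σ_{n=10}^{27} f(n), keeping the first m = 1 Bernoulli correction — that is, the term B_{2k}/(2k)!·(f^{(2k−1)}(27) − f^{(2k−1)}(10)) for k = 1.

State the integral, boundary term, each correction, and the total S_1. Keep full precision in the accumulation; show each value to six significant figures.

S_1 ≈ 143.228

Integral: ∫_10^27 x·e^(−x/23) dx = 135.853.
Endpoint term: (f(10) + f(27))/2 = (6.47405 + 8.34718)/2 = 7.41062.
So far: 143.263.
Correction k=1: B_{2}/2! · (f^{(1)}(27) − f^{(1)}(10)) = 1/12 · (-0.0537661 − 0.365925) = -0.0349742.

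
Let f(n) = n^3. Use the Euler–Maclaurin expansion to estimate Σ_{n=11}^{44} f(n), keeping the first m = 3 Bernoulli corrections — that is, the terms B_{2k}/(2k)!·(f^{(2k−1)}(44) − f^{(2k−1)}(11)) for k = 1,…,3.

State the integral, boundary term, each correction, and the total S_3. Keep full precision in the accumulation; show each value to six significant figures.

S_3 ≈ 977075

∫_11^44 x^3 dx evaluates to 933364.
½[f(11) + f(44)] = ½[1331.00 + 85184.0] = 43257.5.
Integral + boundary = 976621.
Order-1 term: 1/12 · (5808.00 − 363.000) = 453.750.
After k=1: 977075.
Order-2 term: −1/720 · (6.00000 − 6.00000) = 0.00000.
After k=2: 977075.
Order-3 term: 1/30240 · (0.00000 − 0.00000) = 0.00000.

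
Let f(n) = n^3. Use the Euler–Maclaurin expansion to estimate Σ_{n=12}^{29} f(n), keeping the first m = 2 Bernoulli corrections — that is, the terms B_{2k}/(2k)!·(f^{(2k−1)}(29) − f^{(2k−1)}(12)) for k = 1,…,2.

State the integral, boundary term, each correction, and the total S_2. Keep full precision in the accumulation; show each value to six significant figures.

S_2 ≈ 184869

Integral: ∫_12^29 x^3 dx = 171636.
Boundary: ½(f(12) + f(29)) = ½(1728.00 + 24389.0) = 13058.5.
So far: 184695.
Correction k=1: B_{2}/2! · (f^{(1)}(29) − f^{(1)}(12)) = 1/12 · (2523.00 − 432.000) = 174.250.
Running total after k=1: 184869.
Correction k=2: B_{4}/4! · (f^{(3)}(29) − f^{(3)}(12)) = −1/720 · (6.00000 − 6.00000) = 0.00000.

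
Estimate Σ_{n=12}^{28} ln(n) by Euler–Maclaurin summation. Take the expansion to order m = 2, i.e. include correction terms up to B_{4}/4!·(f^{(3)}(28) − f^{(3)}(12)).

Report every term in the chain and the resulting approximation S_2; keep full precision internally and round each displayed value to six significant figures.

Integral: ∫_12^28 ln(x) dx = 47.4828.
Boundary: ½(f(12) + f(28)) = ½(2.48491 + 3.33220) = 2.90856.
So far: 50.3914.
Order-1 term: 1/12 · (0.0357143 − 0.0833333) = -0.00396825.
Running total after k=1: 50.3874.
Order-2 term: −1/720 · (9.11079e-05 − 0.00115741) = 1.48097e-06.

S_2 ≈ 50.3874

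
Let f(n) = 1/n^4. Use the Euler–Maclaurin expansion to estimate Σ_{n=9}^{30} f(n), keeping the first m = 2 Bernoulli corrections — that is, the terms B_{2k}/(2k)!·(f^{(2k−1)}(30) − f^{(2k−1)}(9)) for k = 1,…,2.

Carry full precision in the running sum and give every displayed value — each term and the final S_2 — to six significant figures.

∫_9^30 1/x^4 dx evaluates to 0.000444902.
Endpoint term: (f(9) + f(30))/2 = (0.000152416 + 1.23457e-06)/2 = 7.68252e-05.
Running total after boundary: 0.000521727.
Order-1 term: 1/12 · (-1.64609e-07 − (-6.77404e-05)) = 5.63131e-06.
Partial sum through k=1: 0.000527358.
Order-2 term: −1/720 · (-5.48697e-09 − (-2.50890e-05)) = -3.48382e-08.

S_2 ≈ 0.000527323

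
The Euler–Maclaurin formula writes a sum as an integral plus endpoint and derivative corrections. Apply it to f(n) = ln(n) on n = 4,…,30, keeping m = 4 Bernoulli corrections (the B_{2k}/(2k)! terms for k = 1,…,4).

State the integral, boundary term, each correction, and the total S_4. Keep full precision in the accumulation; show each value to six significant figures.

Integral: ∫_4^30 ln(x) dx = 70.4907.
Endpoint term: (f(4) + f(30))/2 = (1.38629 + 3.40120)/2 = 2.39375.
Integral + boundary = 72.8845.
Correction k=1: B_{2}/2! · (f^{(1)}(30) − f^{(1)}(4)) = 1/12 · (0.0333333 − 0.250000) = -0.0180556.
After k=1: 72.8664.
Correction k=2: B_{4}/4! · (f^{(3)}(30) − f^{(3)}(4)) = −1/720 · (7.40741e-05 − 0.0312500) = 4.32999e-05.
After k=2: 72.8665.
Correction k=3: B_{6}/6! · (f^{(5)}(30) − f^{(5)}(4)) = 1/30240 · (9.87654e-07 − 0.0234375) = -7.75017e-07.
After k=3: 72.8665.
Correction k=4: B_{8}/8! · (f^{(7)}(30) − f^{(7)}(4)) = −1/1209600 · (3.29218e-08 − 0.0439453) = 3.63304e-08.

S_4 ≈ 72.8665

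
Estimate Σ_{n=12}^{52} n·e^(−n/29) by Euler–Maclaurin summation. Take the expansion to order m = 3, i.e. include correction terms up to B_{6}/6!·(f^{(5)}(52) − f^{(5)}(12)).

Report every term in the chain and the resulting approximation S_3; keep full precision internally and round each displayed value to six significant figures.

S_3 ≈ 403.370

∫_12^52 x·e^(−x/29) dx evaluates to 395.119.
½[f(12) + f(52)] = ½[7.93365 + 8.65503] = 8.29434.
Running total after boundary: 403.413.
k=1: B_{2}/(2)! × [f^{(1)}(52) − f^{(1)}(12)] = 1/12 × (-0.132006 − 0.387563) = -0.0432975.
After k=1: 403.370.
k=2: B_{4}/(4)! × [f^{(3)}(52) − f^{(3)}(12)] = −1/720 × (0.000238858 − 0.00203310) = 2.49201e-06.
After k=2: 403.370.
k=3: B_{6}/(6)! × [f^{(5)}(52) − f^{(5)}(12)] = 1/30240 × (7.54672e-07 − 4.28700e-06) = -1.16810e-10.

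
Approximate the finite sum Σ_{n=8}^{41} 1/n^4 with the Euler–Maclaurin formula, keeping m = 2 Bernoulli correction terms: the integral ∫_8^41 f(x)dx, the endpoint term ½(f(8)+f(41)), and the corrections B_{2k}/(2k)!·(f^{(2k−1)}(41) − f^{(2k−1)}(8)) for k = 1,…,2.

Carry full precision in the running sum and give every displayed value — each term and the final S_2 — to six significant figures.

S_2 ≈ 0.000778543

Integral: ∫_8^41 1/x^4 dx = 0.000646205.
Endpoint term: (f(8) + f(41))/2 = (0.000244141 + 3.53887e-07)/2 = 0.000122247.
So far: 0.000768452.
Order-1 term: 1/12 · (-3.45256e-08 − (-0.000122070)) = 1.01696e-05.
Partial sum through k=1: 0.000778622.
Order-2 term: −1/720 · (-6.16161e-10 − (-5.72205e-05)) = -7.94720e-08.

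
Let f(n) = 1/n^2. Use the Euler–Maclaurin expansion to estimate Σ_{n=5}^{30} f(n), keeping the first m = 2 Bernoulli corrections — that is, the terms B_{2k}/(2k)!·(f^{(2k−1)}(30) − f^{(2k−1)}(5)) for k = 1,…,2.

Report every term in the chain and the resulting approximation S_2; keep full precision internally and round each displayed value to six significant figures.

The integral term ∫_5^30 1/x^2 dx = 0.166667.
Endpoint term: (f(5) + f(30))/2 = (0.0400000 + 0.00111111)/2 = 0.0205556.
Running total after boundary: 0.187222.
Order-1 term: 1/12 · (-7.40741e-05 − (-0.0160000)) = 0.00132716.
Partial sum through k=1: 0.188549.
Order-2 term: −1/720 · (-9.87654e-07 − (-0.00768000)) = -1.06653e-05.

S_2 ≈ 0.188539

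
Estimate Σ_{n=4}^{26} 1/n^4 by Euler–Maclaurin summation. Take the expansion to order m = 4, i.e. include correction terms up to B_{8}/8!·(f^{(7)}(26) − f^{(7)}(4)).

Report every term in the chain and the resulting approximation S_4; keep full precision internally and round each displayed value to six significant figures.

S_4 ≈ 0.00745964

The integral term ∫_4^26 1/x^4 dx = 0.00518937.
Boundary: ½(f(4) + f(26)) = ½(0.00390625 + 2.18830e-06) = 0.00195422.
Integral + boundary = 0.00714359.
Correction k=1: B_{2}/2! · (f^{(1)}(26) − f^{(1)}(4)) = 1/12 · (-3.36661e-07 − (-0.00390625)) = 0.000325493.
After k=1: 0.00746908.
Correction k=2: B_{4}/4! · (f^{(3)}(26) − f^{(3)}(4)) = −1/720 · (-1.49406e-08 − (-0.00732422)) = -1.01725e-05.
After k=2: 0.00745891.
Correction k=3: B_{6}/6! · (f^{(5)}(26) − f^{(5)}(4)) = 1/30240 · (-1.23768e-09 − (-0.0256348)) = 8.47710e-07.
After k=3: 0.00745976.
Correction k=4: B_{8}/8! · (f^{(7)}(26) − f^{(7)}(4)) = −1/1209600 · (-1.64780e-10 − (-0.144196)) = -1.19209e-07.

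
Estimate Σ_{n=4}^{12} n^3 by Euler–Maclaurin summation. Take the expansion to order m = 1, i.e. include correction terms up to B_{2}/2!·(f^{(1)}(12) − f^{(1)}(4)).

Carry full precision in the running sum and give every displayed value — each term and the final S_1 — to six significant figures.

Integral: ∫_4^12 x^3 dx = 5120.00.
Boundary: ½(f(4) + f(12)) = ½(64.0000 + 1728.00) = 896.000.
Running total after boundary: 6016.00.
Order-1 term: 1/12 · (432.000 − 48.0000) = 32.0000.

S_1 ≈ 6048.00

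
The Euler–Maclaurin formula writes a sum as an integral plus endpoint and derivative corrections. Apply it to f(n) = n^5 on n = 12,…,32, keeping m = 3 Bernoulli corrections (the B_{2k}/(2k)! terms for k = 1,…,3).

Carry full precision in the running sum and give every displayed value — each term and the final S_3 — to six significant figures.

Integral: ∫_12^32 x^5 dx = 1.78459e+08.
½[f(12) + f(32)] = ½[248832 + 3.35544e+07] = 1.69016e+07.
So far: 1.95361e+08.
Correction k=1: B_{2}/2! · (f^{(1)}(32) − f^{(1)}(12)) = 1/12 · (5.24288e+06 − 103680) = 428267.
Running total after k=1: 1.95789e+08.
Correction k=2: B_{4}/4! · (f^{(3)}(32) − f^{(3)}(12)) = −1/720 · (61440.0 − 8640.00) = -73.3333.
Running total after k=2: 1.95789e+08.
Correction k=3: B_{6}/6! · (f^{(5)}(32) − f^{(5)}(12)) = 1/30240 · (120.000 − 120.000) = 0.00000.

S_3 ≈ 1.95789e+08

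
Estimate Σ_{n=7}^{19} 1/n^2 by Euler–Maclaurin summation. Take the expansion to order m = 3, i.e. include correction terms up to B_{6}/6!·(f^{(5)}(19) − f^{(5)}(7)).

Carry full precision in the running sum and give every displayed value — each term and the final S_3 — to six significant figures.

S_3 ≈ 0.102274

∫_7^19 1/x^2 dx evaluates to 0.0902256.
Boundary: ½(f(7) + f(19)) = ½(0.0204082 + 0.00277008) = 0.0115891.
So far: 0.101815.
k=1: B_{2}/(2)! × [f^{(1)}(19) − f^{(1)}(7)] = 1/12 × (-0.000291588 − (-0.00583090)) = 0.000461610.
After k=1: 0.102276.
k=2: B_{4}/(4)! × [f^{(3)}(19) − f^{(3)}(7)] = −1/720 × (-9.69267e-06 − (-0.00142798)) = -1.96984e-06.
After k=2: 0.102274.
k=3: B_{6}/(6)! × [f^{(5)}(19) − f^{(5)}(7)] = 1/30240 × (-8.05485e-07 − (-0.000874271)) = 2.88845e-08.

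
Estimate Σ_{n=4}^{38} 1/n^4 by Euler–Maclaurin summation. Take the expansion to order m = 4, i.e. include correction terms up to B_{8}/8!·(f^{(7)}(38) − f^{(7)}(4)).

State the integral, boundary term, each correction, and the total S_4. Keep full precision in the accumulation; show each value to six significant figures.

Integral: ∫_4^38 1/x^4 dx = 0.00520226.
½[f(4) + f(38)] = ½[0.00390625 + 4.79585e-07] = 0.00195336.
Integral + boundary = 0.00715562.
Order-1 term: 1/12 · (-5.04826e-08 − (-0.00390625)) = 0.000325517.
Partial sum through k=1: 0.00748114.
Order-2 term: −1/720 · (-1.04881e-09 − (-0.00732422)) = -1.01725e-05.
Partial sum through k=2: 0.00747097.
Order-3 term: 1/30240 · (-4.06740e-11 − (-0.0256348)) = 8.47711e-07.
Partial sum through k=3: 0.00747182.
Order-4 term: −1/1209600 · (-2.53508e-12 − (-0.144196)) = -1.19209e-07.

S_4 ≈ 0.00747170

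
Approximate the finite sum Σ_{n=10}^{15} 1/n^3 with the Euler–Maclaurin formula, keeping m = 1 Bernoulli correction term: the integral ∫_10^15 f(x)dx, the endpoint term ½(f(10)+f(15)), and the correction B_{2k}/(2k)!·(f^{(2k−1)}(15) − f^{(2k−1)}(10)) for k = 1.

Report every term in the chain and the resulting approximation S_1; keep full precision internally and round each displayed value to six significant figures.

S_1 ≈ 0.00344599

The integral term ∫_10^15 1/x^3 dx = 0.00277778.
Endpoint term: (f(10) + f(15))/2 = (0.00100000 + 0.000296296)/2 = 0.000648148.
So far: 0.00342593.
k=1: B_{2}/(2)! × [f^{(1)}(15) − f^{(1)}(10)] = 1/12 × (-5.92593e-05 − (-0.000300000)) = 2.00617e-05.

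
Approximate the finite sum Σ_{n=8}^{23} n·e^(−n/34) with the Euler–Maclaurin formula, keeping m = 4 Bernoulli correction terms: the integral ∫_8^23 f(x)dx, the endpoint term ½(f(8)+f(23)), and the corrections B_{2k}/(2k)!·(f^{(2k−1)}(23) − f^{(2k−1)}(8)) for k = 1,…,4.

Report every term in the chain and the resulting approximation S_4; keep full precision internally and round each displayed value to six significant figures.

S_4 ≈ 152.279

Integral: ∫_8^23 x·e^(−x/34) dx = 143.308.
Boundary: ½(f(8) + f(23)) = ½(6.32271 + 11.6934) = 9.00805.
So far: 152.316.
k=1: B_{2}/(2)! × [f^{(1)}(23) − f^{(1)}(8)] = 1/12 × (0.164485 − 0.604376) = -0.0366576.
Running total after k=1: 152.279.
k=2: B_{4}/(4)! × [f^{(3)}(23) − f^{(3)}(8)] = −1/720 × (0.00102189 − 0.00189018) = 1.20597e-06.
Running total after k=2: 152.279.
k=3: B_{6}/(6)! × [f^{(5)}(23) − f^{(5)}(8)] = 1/30240 × (1.64488e-06 − 2.81795e-06) = -3.87919e-11.
Running total after k=3: 152.279.
k=4: B_{8}/(8)! × [f^{(7)}(23) − f^{(7)}(8)] = −1/1209600 × (2.08113e-09 − 3.46090e-09) = 1.14068e-15.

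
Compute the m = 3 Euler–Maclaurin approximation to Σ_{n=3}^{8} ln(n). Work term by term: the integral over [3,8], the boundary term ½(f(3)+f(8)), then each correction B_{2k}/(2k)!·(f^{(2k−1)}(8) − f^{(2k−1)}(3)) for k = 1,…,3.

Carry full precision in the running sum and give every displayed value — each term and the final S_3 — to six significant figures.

S_3 ≈ 9.91146

The integral term ∫_3^8 ln(x) dx = 8.33970.
Boundary: ½(f(3) + f(8)) = ½(1.09861 + 2.07944) = 1.58903.
Running total after boundary: 9.92872.
Order-1 term: 1/12 · (0.125000 − 0.333333) = -0.0173611.
Running total after k=1: 9.91136.
Order-2 term: −1/720 · (0.00390625 − 0.0740741) = 9.74553e-05.
Running total after k=2: 9.91146.
Order-3 term: 1/30240 · (0.000732422 − 0.0987654) = -3.24183e-06.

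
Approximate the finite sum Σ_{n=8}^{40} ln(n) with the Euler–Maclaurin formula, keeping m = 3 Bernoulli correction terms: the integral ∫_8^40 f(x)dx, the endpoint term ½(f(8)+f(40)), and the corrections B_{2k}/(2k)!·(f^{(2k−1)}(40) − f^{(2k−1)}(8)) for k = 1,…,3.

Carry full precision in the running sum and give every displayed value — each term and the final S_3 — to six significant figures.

The integral term ∫_8^40 ln(x) dx = 98.9196.
½[f(8) + f(40)] = ½[2.07944 + 3.68888] = 2.88416.
So far: 101.804.
Correction k=1: B_{2}/2! · (f^{(1)}(40) − f^{(1)}(8)) = 1/12 · (0.0250000 − 0.125000) = -0.00833333.
Partial sum through k=1: 101.795.
Correction k=2: B_{4}/4! · (f^{(3)}(40) − f^{(3)}(8)) = −1/720 · (3.12500e-05 − 0.00390625) = 5.38194e-06.
Partial sum through k=2: 101.795.
Correction k=3: B_{6}/6! · (f^{(5)}(40) − f^{(5)}(8)) = 1/30240 · (2.34375e-07 − 0.000732422) = -2.42125e-08.

S_3 ≈ 101.795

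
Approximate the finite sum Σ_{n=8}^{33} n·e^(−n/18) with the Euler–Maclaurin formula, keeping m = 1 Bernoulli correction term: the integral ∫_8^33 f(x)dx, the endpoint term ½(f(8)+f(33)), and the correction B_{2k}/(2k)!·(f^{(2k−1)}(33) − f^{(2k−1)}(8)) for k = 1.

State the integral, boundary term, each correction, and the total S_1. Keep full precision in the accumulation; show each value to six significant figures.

S_1 ≈ 158.465

The integral term ∫_8^33 x·e^(−x/18) dx = 153.303.
½[f(8) + f(33)] = ½[5.12944 + 5.27603] = 5.20274.
So far: 158.506.
Order-1 term: 1/12 · (-0.133233 − 0.356211) = -0.0407870.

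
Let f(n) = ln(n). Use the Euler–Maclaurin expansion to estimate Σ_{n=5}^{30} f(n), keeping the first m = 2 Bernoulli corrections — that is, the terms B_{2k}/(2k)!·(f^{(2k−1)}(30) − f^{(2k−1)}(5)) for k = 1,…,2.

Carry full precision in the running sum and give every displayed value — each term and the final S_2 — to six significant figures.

The integral term ∫_5^30 ln(x) dx = 68.9887.
½[f(5) + f(30)] = ½[1.60944 + 3.40120] = 2.50532.
Integral + boundary = 71.4940.
Order-1 term: 1/12 · (0.0333333 − 0.200000) = -0.0138889.
Running total after k=1: 71.4802.
Order-2 term: −1/720 · (7.40741e-05 − 0.0160000) = 2.21193e-05.

S_2 ≈ 71.4802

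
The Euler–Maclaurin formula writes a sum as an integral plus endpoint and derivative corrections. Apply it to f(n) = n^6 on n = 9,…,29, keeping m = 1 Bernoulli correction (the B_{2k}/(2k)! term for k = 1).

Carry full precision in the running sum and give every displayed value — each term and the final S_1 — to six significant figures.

The integral term ∫_9^29 x^6 dx = 2.46358e+09.
Endpoint term: (f(9) + f(29))/2 = (531441 + 5.94823e+08)/2 = 2.97677e+08.
Running total after boundary: 2.76126e+09.
k=1: B_{2}/(2)! × [f^{(1)}(29) − f^{(1)}(9)] = 1/12 × (1.23067e+08 − 354294) = 1.02260e+07.

S_1 ≈ 2.77149e+09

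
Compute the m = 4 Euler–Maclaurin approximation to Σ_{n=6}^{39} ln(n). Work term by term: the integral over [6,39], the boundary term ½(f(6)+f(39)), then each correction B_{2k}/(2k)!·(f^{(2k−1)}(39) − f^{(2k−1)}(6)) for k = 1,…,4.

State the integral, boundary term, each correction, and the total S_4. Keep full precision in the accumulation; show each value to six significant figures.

S_4 ≈ 101.844

∫_6^39 ln(x) dx evaluates to 99.1283.
Endpoint term: (f(6) + f(39))/2 = (1.79176 + 3.66356)/2 = 2.72766.
So far: 101.856.
Correction k=1: B_{2}/2! · (f^{(1)}(39) − f^{(1)}(6)) = 1/12 · (0.0256410 − 0.166667) = -0.0117521.
Partial sum through k=1: 101.844.
Correction k=2: B_{4}/4! · (f^{(3)}(39) − f^{(3)}(6)) = −1/720 · (3.37160e-05 − 0.00925926) = 1.28133e-05.
Partial sum through k=2: 101.844.
Correction k=3: B_{6}/6! · (f^{(5)}(39) − f^{(5)}(6)) = 1/30240 · (2.66004e-07 − 0.00308642) = -1.02055e-07.
Partial sum through k=3: 101.844.
Correction k=4: B_{8}/8! · (f^{(7)}(39) − f^{(7)}(6)) = −1/1209600 · (5.24663e-09 − 0.00257202) = 2.12633e-09.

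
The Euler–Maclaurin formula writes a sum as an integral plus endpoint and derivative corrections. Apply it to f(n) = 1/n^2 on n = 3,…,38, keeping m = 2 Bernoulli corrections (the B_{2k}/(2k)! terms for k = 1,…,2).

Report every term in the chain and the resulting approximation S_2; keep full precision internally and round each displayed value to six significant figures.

Integral: ∫_3^38 1/x^2 dx = 0.307018.
Endpoint term: (f(3) + f(38))/2 = (0.111111 + 0.000692521)/2 = 0.0559018.
So far: 0.362919.
Correction k=1: B_{2}/2! · (f^{(1)}(38) − f^{(1)}(3)) = 1/12 · (-3.64485e-05 − (-0.0740741)) = 0.00616980.
Partial sum through k=1: 0.369089.
Correction k=2: B_{4}/4! · (f^{(3)}(38) − f^{(3)}(3)) = −1/720 · (-3.02896e-07 − (-0.0987654)) = -0.000137174.

S_2 ≈ 0.368952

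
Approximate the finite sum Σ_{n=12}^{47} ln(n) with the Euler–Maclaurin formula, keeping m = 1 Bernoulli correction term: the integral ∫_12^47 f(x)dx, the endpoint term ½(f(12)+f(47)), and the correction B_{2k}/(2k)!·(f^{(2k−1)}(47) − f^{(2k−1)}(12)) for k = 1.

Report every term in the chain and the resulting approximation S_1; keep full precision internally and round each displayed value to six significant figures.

S_1 ≈ 119.300

Integral: ∫_12^47 ln(x) dx = 116.138.
½[f(12) + f(47)] = ½[2.48491 + 3.85015] = 3.16753.
Integral + boundary = 119.306.
Order-1 term: 1/12 · (0.0212766 − 0.0833333) = -0.00517139.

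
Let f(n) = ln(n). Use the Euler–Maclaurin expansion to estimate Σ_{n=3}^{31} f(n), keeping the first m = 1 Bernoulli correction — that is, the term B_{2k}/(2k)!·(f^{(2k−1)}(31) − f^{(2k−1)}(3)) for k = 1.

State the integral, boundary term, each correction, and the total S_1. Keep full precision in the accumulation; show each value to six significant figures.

S_1 ≈ 77.3990

∫_3^31 ln(x) dx evaluates to 75.1578.
½[f(3) + f(31)] = ½[1.09861 + 3.43399] = 2.26630.
Running total after boundary: 77.4241.
Order-1 term: 1/12 · (0.0322581 − 0.333333) = -0.0250896.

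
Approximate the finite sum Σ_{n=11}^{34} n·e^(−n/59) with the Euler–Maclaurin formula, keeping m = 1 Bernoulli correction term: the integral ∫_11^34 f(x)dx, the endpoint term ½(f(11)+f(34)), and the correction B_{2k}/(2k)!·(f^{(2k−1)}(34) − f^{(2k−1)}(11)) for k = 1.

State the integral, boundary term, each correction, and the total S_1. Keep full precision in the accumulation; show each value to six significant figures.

S_1 ≈ 357.962

The integral term ∫_11^34 x·e^(−x/59) dx = 343.880.
Boundary: ½(f(11) + f(34)) = ½(9.12899 + 19.1077) = 14.1183.
Running total after boundary: 357.998.
k=1: B_{2}/(2)! × [f^{(1)}(34) − f^{(1)}(11)] = 1/12 × (0.238131 − 0.675179) = -0.0364207.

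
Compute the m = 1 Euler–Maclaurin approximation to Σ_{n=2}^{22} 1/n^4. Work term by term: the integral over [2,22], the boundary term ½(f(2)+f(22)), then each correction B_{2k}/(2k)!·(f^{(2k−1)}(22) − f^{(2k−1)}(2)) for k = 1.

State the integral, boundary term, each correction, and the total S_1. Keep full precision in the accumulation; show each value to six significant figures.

Integral: ∫_2^22 1/x^4 dx = 0.0416354.
Boundary: ½(f(2) + f(22)) = ½(0.0625000 + 4.26883e-06) = 0.0312521.
So far: 0.0728875.
Order-1 term: 1/12 · (-7.76152e-07 − (-0.125000)) = 0.0104166.

S_1 ≈ 0.0833041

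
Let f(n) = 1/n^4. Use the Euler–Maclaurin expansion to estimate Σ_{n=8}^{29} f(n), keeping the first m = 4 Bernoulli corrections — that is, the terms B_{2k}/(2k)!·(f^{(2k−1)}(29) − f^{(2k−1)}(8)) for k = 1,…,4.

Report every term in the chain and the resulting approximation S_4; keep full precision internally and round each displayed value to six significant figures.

∫_8^29 1/x^4 dx evaluates to 0.000637374.
½[f(8) + f(29)] = ½[0.000244141 + 1.41387e-06] = 0.000122777.
So far: 0.000760152.
Correction k=1: B_{2}/2! · (f^{(1)}(29) − f^{(1)}(8)) = 1/12 · (-1.95016e-07 − (-0.000122070)) = 1.01563e-05.
Running total after k=1: 0.000770308.
Correction k=2: B_{4}/4! · (f^{(3)}(29) − f^{(3)}(8)) = −1/720 · (-6.95657e-09 − (-5.72205e-05)) = -7.94632e-08.
Running total after k=2: 0.000770228.
Correction k=3: B_{6}/6! · (f^{(5)}(29) − f^{(5)}(8)) = 1/30240 · (-4.63220e-10 − (-5.00679e-05)) = 1.65567e-09.
Running total after k=3: 0.000770230.
Correction k=4: B_{8}/8! · (f^{(7)}(29) − f^{(7)}(8)) = −1/1209600 · (-4.95717e-11 − (-7.04080e-05)) = -5.82076e-11.

S_4 ≈ 0.000770230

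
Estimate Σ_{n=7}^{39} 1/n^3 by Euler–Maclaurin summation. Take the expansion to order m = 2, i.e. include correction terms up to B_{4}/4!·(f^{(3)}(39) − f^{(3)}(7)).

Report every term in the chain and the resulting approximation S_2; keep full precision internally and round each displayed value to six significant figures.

∫_7^39 1/x^3 dx evaluates to 0.00987535.
½[f(7) + f(39)] = ½[0.00291545 + 1.68580e-05] = 0.00146615.
Running total after boundary: 0.0113415.
k=1: B_{2}/(2)! × [f^{(1)}(39) − f^{(1)}(7)] = 1/12 × (-1.29677e-06 − (-0.00124948)) = 0.000104015.
Partial sum through k=1: 0.0114455.
k=2: B_{4}/(4)! × [f^{(3)}(39) − f^{(3)}(7)] = −1/720 × (-1.70515e-08 − (-0.000509992)) = -7.08298e-07.

S_2 ≈ 0.0114448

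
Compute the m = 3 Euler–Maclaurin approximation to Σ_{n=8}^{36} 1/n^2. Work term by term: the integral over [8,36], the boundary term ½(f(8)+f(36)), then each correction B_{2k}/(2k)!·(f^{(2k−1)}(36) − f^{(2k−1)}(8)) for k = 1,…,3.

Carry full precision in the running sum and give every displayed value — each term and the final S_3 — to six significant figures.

∫_8^36 1/x^2 dx evaluates to 0.0972222.
Boundary: ½(f(8) + f(36)) = ½(0.0156250 + 0.000771605) = 0.00819830.
Integral + boundary = 0.105421.
Correction k=1: B_{2}/2! · (f^{(1)}(36) − f^{(1)}(8)) = 1/12 · (-4.28669e-05 − (-0.00390625)) = 0.000321949.
Partial sum through k=1: 0.105742.
Correction k=2: B_{4}/4! · (f^{(3)}(36) − f^{(3)}(8)) = −1/720 · (-3.96916e-07 − (-0.000732422)) = -1.01670e-06.
Partial sum through k=2: 0.105741.
Correction k=3: B_{6}/6! · (f^{(5)}(36) − f^{(5)}(8)) = 1/30240 · (-9.18787e-09 − (-0.000343323)) = 1.13530e-08.

S_3 ≈ 0.105741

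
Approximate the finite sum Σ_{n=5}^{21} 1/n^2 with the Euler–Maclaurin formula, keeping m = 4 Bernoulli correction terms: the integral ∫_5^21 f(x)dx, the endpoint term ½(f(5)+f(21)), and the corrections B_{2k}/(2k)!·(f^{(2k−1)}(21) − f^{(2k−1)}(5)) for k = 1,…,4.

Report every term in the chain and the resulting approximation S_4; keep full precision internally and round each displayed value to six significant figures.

The integral term ∫_5^21 1/x^2 dx = 0.152381.
Endpoint term: (f(5) + f(21))/2 = (0.0400000 + 0.00226757)/2 = 0.0211338.
Integral + boundary = 0.173515.
k=1: B_{2}/(2)! × [f^{(1)}(21) − f^{(1)}(5)] = 1/12 × (-0.000215959 − (-0.0160000)) = 0.00131534.
Partial sum through k=1: 0.174830.
k=2: B_{4}/(4)! × [f^{(3)}(21) − f^{(3)}(5)] = −1/720 × (-5.87645e-06 − (-0.00768000)) = -1.06585e-05.
Partial sum through k=2: 0.174819.
k=3: B_{6}/(6)! × [f^{(5)}(21) − f^{(5)}(5)] = 1/30240 × (-3.99758e-07 − (-0.00921600)) = 3.04749e-07.
Partial sum through k=3: 0.174820.
k=4: B_{8}/(8)! × [f^{(7)}(21) − f^{(7)}(5)] = −1/1209600 × (-5.07630e-08 − (-0.0206438)) = -1.70666e-08.

S_4 ≈ 0.174820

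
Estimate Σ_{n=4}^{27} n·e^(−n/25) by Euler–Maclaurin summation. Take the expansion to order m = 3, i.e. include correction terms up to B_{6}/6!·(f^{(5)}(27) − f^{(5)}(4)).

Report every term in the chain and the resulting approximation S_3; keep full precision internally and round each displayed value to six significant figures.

S_3 ≈ 182.557

∫_4^27 x·e^(−x/25) dx evaluates to 176.330.
Boundary: ½(f(4) + f(27)) = ½(3.40858 + 9.16908) = 6.28883.
Running total after boundary: 182.619.
k=1: B_{2}/(2)! × [f^{(1)}(27) − f^{(1)}(4)] = 1/12 × (-0.0271676 − 0.715801) = -0.0619140.
Running total after k=1: 182.557.
k=2: B_{4}/(4)! × [f^{(3)}(27) − f^{(3)}(4)] = −1/720 × (0.00104324 − 0.00387214) = 3.92903e-06.
Running total after k=2: 182.557.
k=3: B_{6}/(6)! × [f^{(5)}(27) − f^{(5)}(4)] = 1/30240 × (3.40791e-06 − 1.05584e-05) = -2.36458e-10.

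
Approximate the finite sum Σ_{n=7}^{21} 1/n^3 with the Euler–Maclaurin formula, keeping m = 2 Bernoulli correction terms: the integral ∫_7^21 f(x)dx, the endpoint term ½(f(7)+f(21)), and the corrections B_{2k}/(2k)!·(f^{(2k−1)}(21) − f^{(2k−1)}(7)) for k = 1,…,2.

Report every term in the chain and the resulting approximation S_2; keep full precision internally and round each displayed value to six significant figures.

S_2 ≈ 0.0106841

Integral: ∫_7^21 1/x^3 dx = 0.00907029.
Endpoint term: (f(7) + f(21))/2 = (0.00291545 + 0.000107980)/2 = 0.00151172.
So far: 0.0105820.
k=1: B_{2}/(2)! × [f^{(1)}(21) − f^{(1)}(7)] = 1/12 × (-1.54257e-05 − (-0.00124948)) = 0.000102838.
After k=1: 0.0106848.
k=2: B_{4}/(4)! × [f^{(3)}(21) − f^{(3)}(7)] = −1/720 × (-6.99577e-07 − (-0.000509992)) = -7.07350e-07.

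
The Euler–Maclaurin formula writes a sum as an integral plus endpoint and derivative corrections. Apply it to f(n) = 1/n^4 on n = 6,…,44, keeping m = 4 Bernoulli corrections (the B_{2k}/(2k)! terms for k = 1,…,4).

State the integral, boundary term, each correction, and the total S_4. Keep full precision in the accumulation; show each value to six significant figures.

S_4 ≈ 0.00196752

Integral: ∫_6^44 1/x^4 dx = 0.00153930.
Endpoint term: (f(6) + f(44))/2 = (0.000771605 + 2.66802e-07)/2 = 0.000385936.
Integral + boundary = 0.00192523.
Order-1 term: 1/12 · (-2.42547e-08 − (-0.000514403)) = 4.28649e-05.
Running total after k=1: 0.00196810.
Order-2 term: −1/720 · (-3.75848e-10 − (-0.000428669)) = -5.95374e-07.
Running total after k=2: 0.00196750.
Order-3 term: 1/30240 · (-1.08716e-11 − (-0.000666819)) = 2.20509e-08.
Running total after k=3: 0.00196752.
Order-4 term: −1/1209600 · (-5.05397e-13 − (-0.00166705)) = -1.37818e-09.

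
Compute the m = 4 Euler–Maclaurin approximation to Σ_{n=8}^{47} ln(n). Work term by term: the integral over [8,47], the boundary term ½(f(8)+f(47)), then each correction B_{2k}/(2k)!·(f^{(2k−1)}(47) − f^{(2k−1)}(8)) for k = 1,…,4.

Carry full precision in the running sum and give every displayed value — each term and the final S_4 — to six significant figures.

Integral: ∫_8^47 ln(x) dx = 125.321.
½[f(8) + f(47)] = ½[2.07944 + 3.85015] = 2.96479.
Integral + boundary = 128.286.
Correction k=1: B_{2}/2! · (f^{(1)}(47) − f^{(1)}(8)) = 1/12 · (0.0212766 − 0.125000) = -0.00864362.
Partial sum through k=1: 128.278.
Correction k=2: B_{4}/4! · (f^{(3)}(47) − f^{(3)}(8)) = −1/720 · (1.92636e-05 − 0.00390625) = 5.39859e-06.
Partial sum through k=2: 128.278.
Correction k=3: B_{6}/6! · (f^{(5)}(47) − f^{(5)}(8)) = 1/30240 · (1.04646e-07 − 0.000732422) = -2.42168e-08.
Partial sum through k=3: 128.278.
Correction k=4: B_{8}/8! · (f^{(7)}(47) − f^{(7)}(8)) = −1/1209600 · (1.42117e-09 − 0.000343323) = 2.83830e-10.

S_4 ≈ 128.278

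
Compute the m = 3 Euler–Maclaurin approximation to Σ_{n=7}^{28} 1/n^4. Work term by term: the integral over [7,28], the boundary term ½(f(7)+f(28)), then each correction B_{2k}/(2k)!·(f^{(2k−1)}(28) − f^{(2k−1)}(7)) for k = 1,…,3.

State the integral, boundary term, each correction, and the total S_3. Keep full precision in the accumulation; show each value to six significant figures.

∫_7^28 1/x^4 dx evaluates to 0.000956633.
Boundary: ½(f(7) + f(28)) = ½(0.000416493 + 1.62693e-06) = 0.000209060.
Integral + boundary = 0.00116569.
Order-1 term: 1/12 · (-2.32418e-07 − (-0.000237996)) = 1.98136e-05.
Running total after k=1: 0.00118551.
Order-2 term: −1/720 · (-8.89355e-09 − (-0.000145712)) = -2.02365e-07.
Running total after k=2: 0.00118530.
Order-3 term: 1/30240 · (-6.35253e-10 − (-0.000166528)) = 5.50685e-09.

S_3 ≈ 0.00118531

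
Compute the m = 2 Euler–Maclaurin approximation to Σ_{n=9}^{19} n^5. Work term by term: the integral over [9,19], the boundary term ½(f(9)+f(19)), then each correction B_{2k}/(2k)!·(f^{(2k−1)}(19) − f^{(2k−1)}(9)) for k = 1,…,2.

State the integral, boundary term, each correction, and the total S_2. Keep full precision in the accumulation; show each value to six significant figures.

S_2 ≈ 9.07152e+06

Integral: ∫_9^19 x^5 dx = 7.75241e+06.
½[f(9) + f(19)] = ½[59049.0 + 2.47610e+06] = 1.26757e+06.
Integral + boundary = 9.01998e+06.
k=1: B_{2}/(2)! × [f^{(1)}(19) − f^{(1)}(9)] = 1/12 × (651605 − 32805.0) = 51566.7.
After k=1: 9.07155e+06.
k=2: B_{4}/(4)! × [f^{(3)}(19) − f^{(3)}(9)] = −1/720 × (21660.0 − 4860.00) = -23.3333.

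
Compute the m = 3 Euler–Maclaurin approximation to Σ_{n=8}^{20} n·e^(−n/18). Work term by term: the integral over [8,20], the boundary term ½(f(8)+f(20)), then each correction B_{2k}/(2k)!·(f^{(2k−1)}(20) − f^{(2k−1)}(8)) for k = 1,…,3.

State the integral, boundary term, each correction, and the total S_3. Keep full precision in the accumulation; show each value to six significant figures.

Integral: ∫_8^20 x·e^(−x/18) dx = 74.9044.
Endpoint term: (f(8) + f(20))/2 = (5.12944 + 6.58386)/2 = 5.85665.
So far: 80.7611.
Correction k=1: B_{2}/2! · (f^{(1)}(20) − f^{(1)}(8)) = 1/12 · (-0.0365770 − 0.356211) = -0.0327324.
After k=1: 80.7283.
Correction k=2: B_{4}/4! · (f^{(3)}(20) − f^{(3)}(8)) = −1/720 · (0.00191916 − 0.00505732) = 4.35855e-06.
After k=2: 80.7283.
Correction k=3: B_{6}/6! · (f^{(5)}(20) − f^{(5)}(8)) = 1/30240 · (1.21951e-05 − 2.78248e-05) = -5.16853e-10.

S_3 ≈ 80.7283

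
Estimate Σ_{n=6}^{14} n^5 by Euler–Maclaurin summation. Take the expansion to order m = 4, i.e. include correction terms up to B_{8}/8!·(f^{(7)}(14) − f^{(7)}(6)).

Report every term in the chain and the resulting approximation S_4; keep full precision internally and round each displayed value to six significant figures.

Integral: ∫_6^14 x^5 dx = 1.24715e+06.
Endpoint term: (f(6) + f(14))/2 = (7776.00 + 537824)/2 = 272800.
Running total after boundary: 1.51995e+06.
k=1: B_{2}/(2)! × [f^{(1)}(14) − f^{(1)}(6)] = 1/12 × (192080 − 6480.00) = 15466.7.
Running total after k=1: 1.53541e+06.
k=2: B_{4}/(4)! × [f^{(3)}(14) − f^{(3)}(6)] = −1/720 × (11760.0 − 2160.00) = -13.3333.
Running total after k=2: 1.53540e+06.
k=3: B_{6}/(6)! × [f^{(5)}(14) − f^{(5)}(6)] = 1/30240 × (120.000 − 120.000) = 0.00000.
Running total after k=3: 1.53540e+06.
k=4: B_{8}/(8)! × [f^{(7)}(14) − f^{(7)}(6)] = −1/1209600 × (0.00000 − 0.00000) = 0.00000.

S_4 ≈ 1.53540e+06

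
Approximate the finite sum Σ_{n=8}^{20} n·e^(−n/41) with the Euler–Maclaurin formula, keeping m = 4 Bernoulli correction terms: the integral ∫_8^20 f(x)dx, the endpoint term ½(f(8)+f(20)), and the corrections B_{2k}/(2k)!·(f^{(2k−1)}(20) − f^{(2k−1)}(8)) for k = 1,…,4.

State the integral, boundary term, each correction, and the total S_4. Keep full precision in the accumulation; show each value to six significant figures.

S_4 ≈ 126.729

∫_8^20 x·e^(−x/41) dx evaluates to 117.328.
½[f(8) + f(20)] = ½[6.58187 + 12.2795] = 9.43066.
Running total after boundary: 126.758.
Order-1 term: 1/12 · (0.314474 − 0.662201) = -0.0289772.
Running total after k=1: 126.729.
Order-2 term: −1/720 · (0.000917560 − 0.00137280) = 6.32271e-07.
Running total after k=2: 126.729.
Order-3 term: 1/30240 · (9.80396e-07 − 1.39896e-06) = -1.38415e-11.
Running total after k=3: 126.729.
Order-4 term: −1/1209600 · (8.41731e-10 − 1.17863e-09) = 2.78520e-16.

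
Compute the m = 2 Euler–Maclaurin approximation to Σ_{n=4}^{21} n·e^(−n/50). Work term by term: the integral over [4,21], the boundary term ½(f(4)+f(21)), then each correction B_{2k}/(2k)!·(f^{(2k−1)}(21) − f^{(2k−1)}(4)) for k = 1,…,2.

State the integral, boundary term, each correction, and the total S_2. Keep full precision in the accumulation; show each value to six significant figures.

S_2 ≈ 168.604

∫_4^21 x·e^(−x/50) dx evaluates to 159.898.
½[f(4) + f(21)] = ½[3.69247 + 13.7980] = 8.74522.
Running total after boundary: 168.643.
Correction k=1: B_{2}/2! · (f^{(1)}(21) − f^{(1)}(4)) = 1/12 · (0.381087 − 0.849267) = -0.0390150.
After k=1: 168.604.
Correction k=2: B_{4}/4! · (f^{(3)}(21) − f^{(3)}(4)) = −1/720 · (0.000678072 − 0.00107820) = 5.55733e-07.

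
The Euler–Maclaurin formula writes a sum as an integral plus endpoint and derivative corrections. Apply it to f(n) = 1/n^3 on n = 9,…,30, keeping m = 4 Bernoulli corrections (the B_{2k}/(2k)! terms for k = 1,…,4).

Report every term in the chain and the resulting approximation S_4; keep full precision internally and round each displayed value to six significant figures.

S_4 ≈ 0.00635931

The integral term ∫_9^30 1/x^3 dx = 0.00561728.
½[f(9) + f(30)] = ½[0.00137174 + 3.70370e-05] = 0.000704390.
So far: 0.00632167.
k=1: B_{2}/(2)! × [f^{(1)}(30) − f^{(1)}(9)] = 1/12 × (-3.70370e-06 − (-0.000457247)) = 3.77953e-05.
Running total after k=1: 0.00635947.
k=2: B_{4}/(4)! × [f^{(3)}(30) − f^{(3)}(9)] = −1/720 × (-8.23045e-08 − (-0.000112901)) = -1.56692e-07.
Running total after k=2: 0.00635931.
k=3: B_{6}/(6)! × [f^{(5)}(30) − f^{(5)}(9)] = 1/30240 × (-3.84088e-09 − (-5.85410e-05)) = 1.93575e-09.
Running total after k=3: 0.00635931.
k=4: B_{8}/(8)! × [f^{(7)}(30) − f^{(7)}(9)] = −1/1209600 × (-3.07270e-10 − (-5.20365e-05)) = -4.30193e-11.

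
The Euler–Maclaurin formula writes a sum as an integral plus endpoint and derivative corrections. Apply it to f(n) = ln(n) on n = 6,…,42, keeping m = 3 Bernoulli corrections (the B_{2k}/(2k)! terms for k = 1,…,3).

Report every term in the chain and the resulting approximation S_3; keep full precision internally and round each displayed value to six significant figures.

Integral: ∫_6^42 ln(x) dx = 110.232.
½[f(6) + f(42)] = ½[1.79176 + 3.73767] = 2.76471.
Running total after boundary: 112.996.
Order-1 term: 1/12 · (0.0238095 − 0.166667) = -0.0119048.
Running total after k=1: 112.984.
Order-2 term: −1/720 · (2.69949e-05 − 0.00925926) = 1.28226e-05.
Running total after k=2: 112.984.
Order-3 term: 1/30240 · (1.83639e-07 − 0.00308642) = -1.02058e-07.

S_3 ≈ 112.984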